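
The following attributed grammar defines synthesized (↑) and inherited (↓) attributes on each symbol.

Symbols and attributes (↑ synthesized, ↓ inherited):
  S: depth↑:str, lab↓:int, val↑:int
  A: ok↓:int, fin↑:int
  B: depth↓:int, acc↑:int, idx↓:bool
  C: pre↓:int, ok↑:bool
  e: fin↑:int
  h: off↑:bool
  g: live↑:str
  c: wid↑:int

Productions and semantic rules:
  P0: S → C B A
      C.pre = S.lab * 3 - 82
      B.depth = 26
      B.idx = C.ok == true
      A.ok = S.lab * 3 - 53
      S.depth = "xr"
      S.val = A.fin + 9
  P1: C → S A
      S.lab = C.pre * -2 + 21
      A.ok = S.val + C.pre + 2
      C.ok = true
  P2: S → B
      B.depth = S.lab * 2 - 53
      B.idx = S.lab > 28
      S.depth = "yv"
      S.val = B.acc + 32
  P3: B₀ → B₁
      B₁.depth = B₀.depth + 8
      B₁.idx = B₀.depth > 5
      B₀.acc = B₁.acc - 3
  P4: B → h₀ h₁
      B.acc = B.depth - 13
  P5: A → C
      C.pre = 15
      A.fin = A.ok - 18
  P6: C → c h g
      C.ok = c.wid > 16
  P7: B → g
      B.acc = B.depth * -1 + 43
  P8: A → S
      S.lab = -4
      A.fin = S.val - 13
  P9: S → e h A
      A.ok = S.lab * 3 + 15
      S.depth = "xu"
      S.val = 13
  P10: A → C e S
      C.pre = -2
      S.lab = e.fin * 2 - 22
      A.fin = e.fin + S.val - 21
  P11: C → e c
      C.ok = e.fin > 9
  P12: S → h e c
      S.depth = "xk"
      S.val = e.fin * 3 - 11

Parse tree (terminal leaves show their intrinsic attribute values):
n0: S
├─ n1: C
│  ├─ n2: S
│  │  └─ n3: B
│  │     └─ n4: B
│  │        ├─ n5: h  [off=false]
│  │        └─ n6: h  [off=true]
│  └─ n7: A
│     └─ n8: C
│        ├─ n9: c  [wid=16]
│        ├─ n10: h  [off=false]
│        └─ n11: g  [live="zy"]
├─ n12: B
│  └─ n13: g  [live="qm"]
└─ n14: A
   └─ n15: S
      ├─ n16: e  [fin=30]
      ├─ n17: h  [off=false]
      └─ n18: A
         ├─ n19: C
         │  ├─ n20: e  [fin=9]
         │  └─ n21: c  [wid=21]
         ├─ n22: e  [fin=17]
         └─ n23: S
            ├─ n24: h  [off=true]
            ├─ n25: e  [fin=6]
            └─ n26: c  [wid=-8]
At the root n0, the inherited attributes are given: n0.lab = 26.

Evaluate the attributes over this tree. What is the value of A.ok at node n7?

1. n0.lab = 26  [given at root]
2. n1.pre = -4  [S.lab * 3 - 82]
3. n2.lab = 29  [C.pre * -2 + 21]
4. n3.depth = 5  [S.lab * 2 - 53]
5. n3.idx = true  [S.lab > 28]
6. n4.depth = 13  [B₀.depth + 8]
7. n4.idx = false  [B₀.depth > 5]
8. n5.off = false  [terminal]
9. n6.off = true  [terminal]
10. n4.acc = 0  [B.depth - 13]
11. n3.acc = -3  [B₁.acc - 3]
12. n2.depth = "yv"  ["yv"]
13. n2.val = 29  [B.acc + 32]
14. n7.ok = 27  [S.val + C.pre + 2]
15. n8.pre = 15  [15]
16. n9.wid = 16  [terminal]
17. n10.off = false  [terminal]
18. n11.live = "zy"  [terminal]
19. n8.ok = false  [c.wid > 16]
20. n7.fin = 9  [A.ok - 18]
21. n1.ok = true  [true]
22. n12.depth = 26  [26]
23. n12.idx = true  [C.ok == true]
24. n13.live = "qm"  [terminal]
25. n12.acc = 17  [B.depth * -1 + 43]
26. n14.ok = 25  [S.lab * 3 - 53]
27. n15.lab = -4  [-4]
28. n16.fin = 30  [terminal]
29. n17.off = false  [terminal]
30. n18.ok = 3  [S.lab * 3 + 15]
31. n19.pre = -2  [-2]
32. n20.fin = 9  [terminal]
33. n21.wid = 21  [terminal]
34. n19.ok = false  [e.fin > 9]
35. n22.fin = 17  [terminal]
36. n23.lab = 12  [e.fin * 2 - 22]
37. n24.off = true  [terminal]
38. n25.fin = 6  [terminal]
39. n26.wid = -8  [terminal]
40. n23.depth = "xk"  ["xk"]
41. n23.val = 7  [e.fin * 3 - 11]
42. n18.fin = 3  [e.fin + S.val - 21]
43. n15.depth = "xu"  ["xu"]
44. n15.val = 13  [13]
45. n14.fin = 0  [S.val - 13]
46. n0.depth = "xr"  ["xr"]
47. n0.val = 9  [A.fin + 9]

27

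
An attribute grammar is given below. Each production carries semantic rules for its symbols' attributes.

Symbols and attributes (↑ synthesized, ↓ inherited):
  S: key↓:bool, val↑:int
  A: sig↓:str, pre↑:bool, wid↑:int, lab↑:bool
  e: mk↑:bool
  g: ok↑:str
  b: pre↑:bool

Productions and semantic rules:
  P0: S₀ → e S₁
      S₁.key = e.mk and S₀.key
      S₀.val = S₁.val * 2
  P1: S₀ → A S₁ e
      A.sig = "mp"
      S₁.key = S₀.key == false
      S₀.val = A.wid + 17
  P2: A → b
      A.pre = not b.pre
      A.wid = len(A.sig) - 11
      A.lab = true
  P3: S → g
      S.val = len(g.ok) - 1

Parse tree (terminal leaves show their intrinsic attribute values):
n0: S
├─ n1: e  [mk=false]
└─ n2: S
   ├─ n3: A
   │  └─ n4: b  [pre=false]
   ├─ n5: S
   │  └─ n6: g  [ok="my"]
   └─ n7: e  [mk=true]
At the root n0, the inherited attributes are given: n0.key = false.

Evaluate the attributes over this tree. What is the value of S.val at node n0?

1. n0.key = false  [given at root]
2. n1.mk = false  [terminal]
3. n2.key = false  [e.mk and S₀.key]
4. n3.sig = "mp"  ["mp"]
5. n4.pre = false  [terminal]
6. n3.pre = true  [not b.pre]
7. n3.wid = -9  [len(A.sig) - 11]
8. n3.lab = true  [true]
9. n5.key = true  [S₀.key == false]
10. n6.ok = "my"  [terminal]
11. n5.val = 1  [len(g.ok) - 1]
12. n7.mk = true  [terminal]
13. n2.val = 8  [A.wid + 17]
14. n0.val = 16  [S₁.val * 2]

16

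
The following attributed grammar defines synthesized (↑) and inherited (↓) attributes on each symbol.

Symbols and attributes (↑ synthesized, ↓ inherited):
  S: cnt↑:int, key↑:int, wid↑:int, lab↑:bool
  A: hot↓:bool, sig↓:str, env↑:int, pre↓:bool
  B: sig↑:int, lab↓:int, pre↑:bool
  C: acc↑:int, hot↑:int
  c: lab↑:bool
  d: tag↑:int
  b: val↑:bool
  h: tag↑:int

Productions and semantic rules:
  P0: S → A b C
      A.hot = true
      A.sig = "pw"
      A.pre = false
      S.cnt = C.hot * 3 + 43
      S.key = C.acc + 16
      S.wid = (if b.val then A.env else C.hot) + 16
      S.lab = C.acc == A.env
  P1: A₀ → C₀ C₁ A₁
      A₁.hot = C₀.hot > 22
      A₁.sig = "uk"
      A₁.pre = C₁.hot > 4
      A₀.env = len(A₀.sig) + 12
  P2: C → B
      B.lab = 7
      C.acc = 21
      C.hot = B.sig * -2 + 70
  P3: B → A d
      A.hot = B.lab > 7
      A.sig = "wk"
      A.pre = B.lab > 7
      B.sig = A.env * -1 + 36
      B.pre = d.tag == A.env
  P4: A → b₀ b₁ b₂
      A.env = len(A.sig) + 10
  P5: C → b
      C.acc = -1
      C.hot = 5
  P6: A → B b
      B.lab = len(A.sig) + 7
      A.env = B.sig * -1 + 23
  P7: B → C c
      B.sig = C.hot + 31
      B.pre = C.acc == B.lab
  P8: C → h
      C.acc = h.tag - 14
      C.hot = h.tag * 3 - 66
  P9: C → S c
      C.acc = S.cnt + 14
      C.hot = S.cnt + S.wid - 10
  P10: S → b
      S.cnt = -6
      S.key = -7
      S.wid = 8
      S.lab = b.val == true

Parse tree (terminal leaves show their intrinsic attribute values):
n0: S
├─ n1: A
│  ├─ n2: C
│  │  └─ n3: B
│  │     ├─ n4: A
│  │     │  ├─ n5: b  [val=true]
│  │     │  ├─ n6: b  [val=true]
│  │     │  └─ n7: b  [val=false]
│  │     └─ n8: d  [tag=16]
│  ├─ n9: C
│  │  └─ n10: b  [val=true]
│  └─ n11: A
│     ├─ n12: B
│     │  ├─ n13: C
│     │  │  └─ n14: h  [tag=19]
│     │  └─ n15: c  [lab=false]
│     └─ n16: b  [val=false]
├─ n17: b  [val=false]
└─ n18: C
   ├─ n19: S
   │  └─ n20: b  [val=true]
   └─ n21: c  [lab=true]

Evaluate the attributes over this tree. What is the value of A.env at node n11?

1. n1.hot = true  [true]
2. n1.sig = "pw"  ["pw"]
3. n1.pre = false  [false]
4. n3.lab = 7  [7]
5. n4.hot = false  [B.lab > 7]
6. n4.sig = "wk"  ["wk"]
7. n4.pre = false  [B.lab > 7]
8. n5.val = true  [terminal]
9. n6.val = true  [terminal]
10. n7.val = false  [terminal]
11. n4.env = 12  [len(A.sig) + 10]
12. n8.tag = 16  [terminal]
13. n3.sig = 24  [A.env * -1 + 36]
14. n3.pre = false  [d.tag == A.env]
15. n2.acc = 21  [21]
16. n2.hot = 22  [B.sig * -2 + 70]
17. n10.val = true  [terminal]
18. n9.acc = -1  [-1]
19. n9.hot = 5  [5]
20. n11.hot = false  [C₀.hot > 22]
21. n11.sig = "uk"  ["uk"]
22. n11.pre = true  [C₁.hot > 4]
23. n12.lab = 9  [len(A.sig) + 7]
24. n14.tag = 19  [terminal]
25. n13.acc = 5  [h.tag - 14]
26. n13.hot = -9  [h.tag * 3 - 66]
27. n15.lab = false  [terminal]
28. n12.sig = 22  [C.hot + 31]
29. n12.pre = false  [C.acc == B.lab]
30. n16.val = false  [terminal]
31. n11.env = 1  [B.sig * -1 + 23]
32. n1.env = 14  [len(A₀.sig) + 12]
33. n17.val = false  [terminal]
34. n20.val = true  [terminal]
35. n19.cnt = -6  [-6]
36. n19.key = -7  [-7]
37. n19.wid = 8  [8]
38. n19.lab = true  [b.val == true]
39. n21.lab = true  [terminal]
40. n18.acc = 8  [S.cnt + 14]
41. n18.hot = -8  [S.cnt + S.wid - 10]
42. n0.cnt = 19  [C.hot * 3 + 43]
43. n0.key = 24  [C.acc + 16]
44. n0.wid = 8  [(if b.val then A.env else C.hot) + 16]
45. n0.lab = false  [C.acc == A.env]

1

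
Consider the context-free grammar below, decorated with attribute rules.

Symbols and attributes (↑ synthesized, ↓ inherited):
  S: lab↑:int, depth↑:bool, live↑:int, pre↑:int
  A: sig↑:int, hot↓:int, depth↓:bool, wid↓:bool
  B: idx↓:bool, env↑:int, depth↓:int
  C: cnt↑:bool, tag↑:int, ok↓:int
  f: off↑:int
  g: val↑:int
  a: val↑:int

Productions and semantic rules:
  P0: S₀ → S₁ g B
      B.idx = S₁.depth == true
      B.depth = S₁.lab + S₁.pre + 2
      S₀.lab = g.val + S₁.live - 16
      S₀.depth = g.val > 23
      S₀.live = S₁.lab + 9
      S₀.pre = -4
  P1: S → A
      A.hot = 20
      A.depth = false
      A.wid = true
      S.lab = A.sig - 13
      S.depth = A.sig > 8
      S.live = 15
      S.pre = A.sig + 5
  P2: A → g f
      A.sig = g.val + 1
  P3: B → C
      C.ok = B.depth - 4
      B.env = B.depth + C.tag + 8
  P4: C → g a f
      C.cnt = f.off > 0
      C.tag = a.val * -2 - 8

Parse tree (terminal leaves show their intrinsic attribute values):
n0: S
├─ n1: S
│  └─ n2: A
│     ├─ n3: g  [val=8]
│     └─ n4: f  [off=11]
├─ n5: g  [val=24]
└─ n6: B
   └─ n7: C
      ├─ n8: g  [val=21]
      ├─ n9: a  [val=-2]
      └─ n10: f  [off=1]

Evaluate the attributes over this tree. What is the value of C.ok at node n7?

1. n2.hot = 20  [20]
2. n2.depth = false  [false]
3. n2.wid = true  [true]
4. n3.val = 8  [terminal]
5. n4.off = 11  [terminal]
6. n2.sig = 9  [g.val + 1]
7. n1.lab = -4  [A.sig - 13]
8. n1.depth = true  [A.sig > 8]
9. n1.live = 15  [15]
10. n1.pre = 14  [A.sig + 5]
11. n5.val = 24  [terminal]
12. n6.idx = true  [S₁.depth == true]
13. n6.depth = 12  [S₁.lab + S₁.pre + 2]
14. n7.ok = 8  [B.depth - 4]
15. n8.val = 21  [terminal]
16. n9.val = -2  [terminal]
17. n10.off = 1  [terminal]
18. n7.cnt = true  [f.off > 0]
19. n7.tag = -4  [a.val * -2 - 8]
20. n6.env = 16  [B.depth + C.tag + 8]
21. n0.lab = 23  [g.val + S₁.live - 16]
22. n0.depth = true  [g.val > 23]
23. n0.live = 5  [S₁.lab + 9]
24. n0.pre = -4  [-4]

8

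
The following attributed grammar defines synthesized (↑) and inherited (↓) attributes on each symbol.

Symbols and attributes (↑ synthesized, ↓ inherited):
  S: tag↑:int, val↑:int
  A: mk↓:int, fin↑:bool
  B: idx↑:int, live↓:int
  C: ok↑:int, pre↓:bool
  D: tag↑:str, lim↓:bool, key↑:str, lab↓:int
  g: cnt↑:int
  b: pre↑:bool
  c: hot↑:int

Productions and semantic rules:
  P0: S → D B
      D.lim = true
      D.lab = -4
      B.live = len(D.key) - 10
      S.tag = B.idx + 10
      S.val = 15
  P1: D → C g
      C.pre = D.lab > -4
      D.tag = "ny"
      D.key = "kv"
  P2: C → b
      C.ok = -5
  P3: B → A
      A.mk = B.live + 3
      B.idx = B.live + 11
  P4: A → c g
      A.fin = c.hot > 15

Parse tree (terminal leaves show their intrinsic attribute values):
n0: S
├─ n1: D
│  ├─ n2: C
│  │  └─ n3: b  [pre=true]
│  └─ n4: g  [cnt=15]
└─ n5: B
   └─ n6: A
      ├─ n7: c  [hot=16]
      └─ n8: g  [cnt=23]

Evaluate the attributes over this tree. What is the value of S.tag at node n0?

13

1. n1.lim = true  [true]
2. n1.lab = -4  [-4]
3. n2.pre = false  [D.lab > -4]
4. n3.pre = true  [terminal]
5. n2.ok = -5  [-5]
6. n4.cnt = 15  [terminal]
7. n1.tag = "ny"  ["ny"]
8. n1.key = "kv"  ["kv"]
9. n5.live = -8  [len(D.key) - 10]
10. n6.mk = -5  [B.live + 3]
11. n7.hot = 16  [terminal]
12. n8.cnt = 23  [terminal]
13. n6.fin = true  [c.hot > 15]
14. n5.idx = 3  [B.live + 11]
15. n0.tag = 13  [B.idx + 10]
16. n0.val = 15  [15]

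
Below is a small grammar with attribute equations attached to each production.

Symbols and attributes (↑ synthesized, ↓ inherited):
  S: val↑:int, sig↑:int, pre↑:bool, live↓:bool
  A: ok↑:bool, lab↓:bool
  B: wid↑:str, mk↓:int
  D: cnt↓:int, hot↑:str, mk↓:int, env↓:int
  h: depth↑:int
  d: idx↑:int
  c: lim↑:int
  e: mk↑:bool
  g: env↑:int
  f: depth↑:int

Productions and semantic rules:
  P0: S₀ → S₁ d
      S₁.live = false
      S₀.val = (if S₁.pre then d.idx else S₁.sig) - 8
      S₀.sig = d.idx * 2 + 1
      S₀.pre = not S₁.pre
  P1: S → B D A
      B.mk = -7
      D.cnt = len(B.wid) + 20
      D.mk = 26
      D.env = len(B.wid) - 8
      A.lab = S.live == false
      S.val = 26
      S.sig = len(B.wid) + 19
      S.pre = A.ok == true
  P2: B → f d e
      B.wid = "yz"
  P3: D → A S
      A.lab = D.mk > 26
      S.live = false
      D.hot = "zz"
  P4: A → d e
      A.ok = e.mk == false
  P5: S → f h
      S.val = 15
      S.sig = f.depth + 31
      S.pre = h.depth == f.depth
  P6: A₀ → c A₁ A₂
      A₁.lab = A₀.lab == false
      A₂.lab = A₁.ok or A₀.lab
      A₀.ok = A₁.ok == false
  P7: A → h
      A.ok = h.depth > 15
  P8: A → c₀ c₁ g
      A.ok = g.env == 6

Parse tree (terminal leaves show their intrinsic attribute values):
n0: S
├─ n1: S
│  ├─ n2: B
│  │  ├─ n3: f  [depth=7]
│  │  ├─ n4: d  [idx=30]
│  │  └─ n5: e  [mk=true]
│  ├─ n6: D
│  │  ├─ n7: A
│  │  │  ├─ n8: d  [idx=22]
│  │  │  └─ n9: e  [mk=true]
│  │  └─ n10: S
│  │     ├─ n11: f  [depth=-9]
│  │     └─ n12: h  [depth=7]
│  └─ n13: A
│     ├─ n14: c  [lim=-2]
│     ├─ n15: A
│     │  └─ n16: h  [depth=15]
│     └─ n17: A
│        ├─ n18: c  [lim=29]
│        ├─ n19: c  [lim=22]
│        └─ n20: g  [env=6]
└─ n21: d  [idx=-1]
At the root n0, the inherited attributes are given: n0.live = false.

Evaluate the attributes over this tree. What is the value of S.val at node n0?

-9

1. n0.live = false  [given at root]
2. n1.live = false  [false]
3. n2.mk = -7  [-7]
4. n3.depth = 7  [terminal]
5. n4.idx = 30  [terminal]
6. n5.mk = true  [terminal]
7. n2.wid = "yz"  ["yz"]
8. n6.cnt = 22  [len(B.wid) + 20]
9. n6.mk = 26  [26]
10. n6.env = -6  [len(B.wid) - 8]
11. n7.lab = false  [D.mk > 26]
12. n8.idx = 22  [terminal]
13. n9.mk = true  [terminal]
14. n7.ok = false  [e.mk == false]
15. n10.live = false  [false]
16. n11.depth = -9  [terminal]
17. n12.depth = 7  [terminal]
18. n10.val = 15  [15]
19. n10.sig = 22  [f.depth + 31]
20. n10.pre = false  [h.depth == f.depth]
21. n6.hot = "zz"  ["zz"]
22. n13.lab = true  [S.live == false]
23. n14.lim = -2  [terminal]
24. n15.lab = false  [A₀.lab == false]
25. n16.depth = 15  [terminal]
26. n15.ok = false  [h.depth > 15]
27. n17.lab = true  [A₁.ok or A₀.lab]
28. n18.lim = 29  [terminal]
29. n19.lim = 22  [terminal]
30. n20.env = 6  [terminal]
31. n17.ok = true  [g.env == 6]
32. n13.ok = true  [A₁.ok == false]
33. n1.val = 26  [26]
34. n1.sig = 21  [len(B.wid) + 19]
35. n1.pre = true  [A.ok == true]
36. n21.idx = -1  [terminal]
37. n0.val = -9  [(if S₁.pre then d.idx else S₁.sig) - 8]
38. n0.sig = -1  [d.idx * 2 + 1]
39. n0.pre = false  [not S₁.pre]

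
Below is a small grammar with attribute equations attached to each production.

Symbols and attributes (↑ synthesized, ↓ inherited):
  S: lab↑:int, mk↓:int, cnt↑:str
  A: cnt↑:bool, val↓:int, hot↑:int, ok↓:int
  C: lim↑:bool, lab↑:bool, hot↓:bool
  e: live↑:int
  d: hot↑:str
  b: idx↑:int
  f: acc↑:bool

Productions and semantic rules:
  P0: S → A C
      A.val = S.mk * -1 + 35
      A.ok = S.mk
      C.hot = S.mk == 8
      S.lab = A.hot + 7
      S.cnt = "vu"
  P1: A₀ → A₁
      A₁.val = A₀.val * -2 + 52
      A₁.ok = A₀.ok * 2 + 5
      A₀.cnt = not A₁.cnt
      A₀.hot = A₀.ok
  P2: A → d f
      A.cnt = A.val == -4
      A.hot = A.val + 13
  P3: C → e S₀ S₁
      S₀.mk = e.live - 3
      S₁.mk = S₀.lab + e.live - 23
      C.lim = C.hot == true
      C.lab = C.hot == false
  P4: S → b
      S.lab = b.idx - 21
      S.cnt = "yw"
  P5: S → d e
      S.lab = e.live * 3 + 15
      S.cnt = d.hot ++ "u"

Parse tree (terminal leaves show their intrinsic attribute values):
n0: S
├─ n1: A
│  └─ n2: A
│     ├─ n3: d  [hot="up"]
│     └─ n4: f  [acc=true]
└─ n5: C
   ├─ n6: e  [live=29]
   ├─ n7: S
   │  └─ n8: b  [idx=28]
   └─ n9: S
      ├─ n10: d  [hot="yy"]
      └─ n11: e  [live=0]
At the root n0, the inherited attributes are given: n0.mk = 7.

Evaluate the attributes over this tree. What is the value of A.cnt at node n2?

1. n0.mk = 7  [given at root]
2. n1.val = 28  [S.mk * -1 + 35]
3. n1.ok = 7  [S.mk]
4. n2.val = -4  [A₀.val * -2 + 52]
5. n2.ok = 19  [A₀.ok * 2 + 5]
6. n3.hot = "up"  [terminal]
7. n4.acc = true  [terminal]
8. n2.cnt = true  [A.val == -4]
9. n2.hot = 9  [A.val + 13]
10. n1.cnt = false  [not A₁.cnt]
11. n1.hot = 7  [A₀.ok]
12. n5.hot = false  [S.mk == 8]
13. n6.live = 29  [terminal]
14. n7.mk = 26  [e.live - 3]
15. n8.idx = 28  [terminal]
16. n7.lab = 7  [b.idx - 21]
17. n7.cnt = "yw"  ["yw"]
18. n9.mk = 13  [S₀.lab + e.live - 23]
19. n10.hot = "yy"  [terminal]
20. n11.live = 0  [terminal]
21. n9.lab = 15  [e.live * 3 + 15]
22. n9.cnt = "yyu"  [d.hot ++ "u"]
23. n5.lim = false  [C.hot == true]
24. n5.lab = true  [C.hot == false]
25. n0.lab = 14  [A.hot + 7]
26. n0.cnt = "vu"  ["vu"]

true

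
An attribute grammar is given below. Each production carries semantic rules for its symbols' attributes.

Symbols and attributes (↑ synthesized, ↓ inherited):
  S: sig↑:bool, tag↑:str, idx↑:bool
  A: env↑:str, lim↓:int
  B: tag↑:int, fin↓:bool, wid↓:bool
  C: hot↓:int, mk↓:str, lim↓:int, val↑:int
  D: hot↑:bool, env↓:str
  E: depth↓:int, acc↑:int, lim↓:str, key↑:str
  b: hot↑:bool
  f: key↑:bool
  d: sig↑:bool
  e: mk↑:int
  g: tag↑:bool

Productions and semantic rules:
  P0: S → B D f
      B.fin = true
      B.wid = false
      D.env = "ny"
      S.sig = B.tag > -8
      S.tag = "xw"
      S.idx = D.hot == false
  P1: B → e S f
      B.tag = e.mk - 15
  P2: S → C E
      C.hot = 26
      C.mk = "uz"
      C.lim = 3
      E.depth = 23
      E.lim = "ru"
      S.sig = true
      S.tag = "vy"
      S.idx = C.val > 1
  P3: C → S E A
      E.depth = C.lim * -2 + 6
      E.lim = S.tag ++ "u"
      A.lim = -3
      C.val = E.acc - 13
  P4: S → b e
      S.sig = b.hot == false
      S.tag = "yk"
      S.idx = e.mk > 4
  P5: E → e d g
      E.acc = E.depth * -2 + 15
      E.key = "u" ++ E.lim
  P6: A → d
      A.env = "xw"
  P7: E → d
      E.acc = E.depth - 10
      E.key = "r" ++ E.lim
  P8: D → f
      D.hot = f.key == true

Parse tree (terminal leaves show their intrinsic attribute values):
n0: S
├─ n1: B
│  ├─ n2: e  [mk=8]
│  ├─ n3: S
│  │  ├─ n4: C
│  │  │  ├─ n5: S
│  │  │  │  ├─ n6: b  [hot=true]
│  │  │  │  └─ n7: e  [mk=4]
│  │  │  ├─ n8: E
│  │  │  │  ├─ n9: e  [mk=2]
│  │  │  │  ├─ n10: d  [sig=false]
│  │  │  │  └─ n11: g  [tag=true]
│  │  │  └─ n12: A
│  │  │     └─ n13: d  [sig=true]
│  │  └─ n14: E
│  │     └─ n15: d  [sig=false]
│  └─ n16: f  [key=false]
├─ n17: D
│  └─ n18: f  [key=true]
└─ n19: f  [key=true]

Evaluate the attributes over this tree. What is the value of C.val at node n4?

2

1. n1.fin = true  [true]
2. n1.wid = false  [false]
3. n2.mk = 8  [terminal]
4. n4.hot = 26  [26]
5. n4.mk = "uz"  ["uz"]
6. n4.lim = 3  [3]
7. n6.hot = true  [terminal]
8. n7.mk = 4  [terminal]
9. n5.sig = false  [b.hot == false]
10. n5.tag = "yk"  ["yk"]
11. n5.idx = false  [e.mk > 4]
12. n8.depth = 0  [C.lim * -2 + 6]
13. n8.lim = "yku"  [S.tag ++ "u"]
14. n9.mk = 2  [terminal]
15. n10.sig = false  [terminal]
16. n11.tag = true  [terminal]
17. n8.acc = 15  [E.depth * -2 + 15]
18. n8.key = "uyku"  ["u" ++ E.lim]
19. n12.lim = -3  [-3]
20. n13.sig = true  [terminal]
21. n12.env = "xw"  ["xw"]
22. n4.val = 2  [E.acc - 13]
23. n14.depth = 23  [23]
24. n14.lim = "ru"  ["ru"]
25. n15.sig = false  [terminal]
26. n14.acc = 13  [E.depth - 10]
27. n14.key = "rru"  ["r" ++ E.lim]
28. n3.sig = true  [true]
29. n3.tag = "vy"  ["vy"]
30. n3.idx = true  [C.val > 1]
31. n16.key = false  [terminal]
32. n1.tag = -7  [e.mk - 15]
33. n17.env = "ny"  ["ny"]
34. n18.key = true  [terminal]
35. n17.hot = true  [f.key == true]
36. n19.key = true  [terminal]
37. n0.sig = true  [B.tag > -8]
38. n0.tag = "xw"  ["xw"]
39. n0.idx = false  [D.hot == false]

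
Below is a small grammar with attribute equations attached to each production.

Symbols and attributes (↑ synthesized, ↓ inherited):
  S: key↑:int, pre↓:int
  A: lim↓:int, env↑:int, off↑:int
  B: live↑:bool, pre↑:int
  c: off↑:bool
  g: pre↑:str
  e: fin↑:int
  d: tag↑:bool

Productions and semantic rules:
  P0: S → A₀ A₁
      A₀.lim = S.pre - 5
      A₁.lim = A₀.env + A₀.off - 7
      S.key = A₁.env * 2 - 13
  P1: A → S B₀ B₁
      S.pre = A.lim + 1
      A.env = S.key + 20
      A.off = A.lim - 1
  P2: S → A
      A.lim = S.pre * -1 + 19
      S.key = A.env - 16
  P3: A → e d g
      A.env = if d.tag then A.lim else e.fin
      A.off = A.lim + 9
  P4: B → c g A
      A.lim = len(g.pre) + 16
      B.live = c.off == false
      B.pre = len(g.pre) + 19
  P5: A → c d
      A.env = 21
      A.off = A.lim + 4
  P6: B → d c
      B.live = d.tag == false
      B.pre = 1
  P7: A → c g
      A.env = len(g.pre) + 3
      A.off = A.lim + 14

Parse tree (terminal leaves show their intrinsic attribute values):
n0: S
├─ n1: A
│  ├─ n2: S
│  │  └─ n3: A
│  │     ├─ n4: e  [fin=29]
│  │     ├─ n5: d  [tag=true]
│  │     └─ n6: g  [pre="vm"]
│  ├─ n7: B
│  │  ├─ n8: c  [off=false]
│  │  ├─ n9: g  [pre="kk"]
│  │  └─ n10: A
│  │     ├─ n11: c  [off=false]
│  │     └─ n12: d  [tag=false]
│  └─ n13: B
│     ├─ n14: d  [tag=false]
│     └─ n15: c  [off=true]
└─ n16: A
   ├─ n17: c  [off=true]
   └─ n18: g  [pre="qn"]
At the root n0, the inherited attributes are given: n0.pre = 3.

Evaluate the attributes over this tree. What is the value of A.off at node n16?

28

1. n0.pre = 3  [given at root]
2. n1.lim = -2  [S.pre - 5]
3. n2.pre = -1  [A.lim + 1]
4. n3.lim = 20  [S.pre * -1 + 19]
5. n4.fin = 29  [terminal]
6. n5.tag = true  [terminal]
7. n6.pre = "vm"  [terminal]
8. n3.env = 20  [if d.tag then A.lim else e.fin]
9. n3.off = 29  [A.lim + 9]
10. n2.key = 4  [A.env - 16]
11. n8.off = false  [terminal]
12. n9.pre = "kk"  [terminal]
13. n10.lim = 18  [len(g.pre) + 16]
14. n11.off = false  [terminal]
15. n12.tag = false  [terminal]
16. n10.env = 21  [21]
17. n10.off = 22  [A.lim + 4]
18. n7.live = true  [c.off == false]
19. n7.pre = 21  [len(g.pre) + 19]
20. n14.tag = false  [terminal]
21. n15.off = true  [terminal]
22. n13.live = true  [d.tag == false]
23. n13.pre = 1  [1]
24. n1.env = 24  [S.key + 20]
25. n1.off = -3  [A.lim - 1]
26. n16.lim = 14  [A₀.env + A₀.off - 7]
27. n17.off = true  [terminal]
28. n18.pre = "qn"  [terminal]
29. n16.env = 5  [len(g.pre) + 3]
30. n16.off = 28  [A.lim + 14]
31. n0.key = -3  [A₁.env * 2 - 13]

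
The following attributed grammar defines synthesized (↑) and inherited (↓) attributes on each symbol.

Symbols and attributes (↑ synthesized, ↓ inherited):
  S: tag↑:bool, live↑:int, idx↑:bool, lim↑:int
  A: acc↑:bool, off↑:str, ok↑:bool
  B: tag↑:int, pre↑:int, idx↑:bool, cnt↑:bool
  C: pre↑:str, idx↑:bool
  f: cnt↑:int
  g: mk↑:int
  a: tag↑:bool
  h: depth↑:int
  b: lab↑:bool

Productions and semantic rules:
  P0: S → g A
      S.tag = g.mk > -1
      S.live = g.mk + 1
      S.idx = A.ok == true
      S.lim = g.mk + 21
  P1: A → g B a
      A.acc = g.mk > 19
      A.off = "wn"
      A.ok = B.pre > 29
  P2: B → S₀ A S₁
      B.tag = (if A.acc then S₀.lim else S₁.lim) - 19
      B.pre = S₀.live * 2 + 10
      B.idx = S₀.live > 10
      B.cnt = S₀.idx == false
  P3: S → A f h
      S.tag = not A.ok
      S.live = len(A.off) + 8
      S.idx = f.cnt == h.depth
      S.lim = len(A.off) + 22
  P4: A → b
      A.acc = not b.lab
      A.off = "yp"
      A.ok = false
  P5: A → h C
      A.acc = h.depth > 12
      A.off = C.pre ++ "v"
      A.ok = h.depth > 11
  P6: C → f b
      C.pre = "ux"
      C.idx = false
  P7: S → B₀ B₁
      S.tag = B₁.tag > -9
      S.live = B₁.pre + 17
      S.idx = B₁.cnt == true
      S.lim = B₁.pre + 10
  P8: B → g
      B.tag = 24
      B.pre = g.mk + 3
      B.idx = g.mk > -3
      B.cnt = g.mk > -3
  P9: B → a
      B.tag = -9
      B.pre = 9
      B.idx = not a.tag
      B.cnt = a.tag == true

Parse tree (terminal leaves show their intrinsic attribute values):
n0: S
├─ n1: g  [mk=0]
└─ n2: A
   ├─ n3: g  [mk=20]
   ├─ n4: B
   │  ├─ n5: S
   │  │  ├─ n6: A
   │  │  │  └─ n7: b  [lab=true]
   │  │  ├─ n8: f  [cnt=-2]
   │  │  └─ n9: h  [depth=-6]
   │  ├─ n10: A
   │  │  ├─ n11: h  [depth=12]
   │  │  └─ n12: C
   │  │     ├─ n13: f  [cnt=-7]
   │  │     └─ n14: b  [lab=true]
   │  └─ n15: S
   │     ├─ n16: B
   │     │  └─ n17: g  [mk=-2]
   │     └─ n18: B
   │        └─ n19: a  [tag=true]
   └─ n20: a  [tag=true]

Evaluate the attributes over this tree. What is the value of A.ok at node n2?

1. n1.mk = 0  [terminal]
2. n3.mk = 20  [terminal]
3. n7.lab = true  [terminal]
4. n6.acc = false  [not b.lab]
5. n6.off = "yp"  ["yp"]
6. n6.ok = false  [false]
7. n8.cnt = -2  [terminal]
8. n9.depth = -6  [terminal]
9. n5.tag = true  [not A.ok]
10. n5.live = 10  [len(A.off) + 8]
11. n5.idx = false  [f.cnt == h.depth]
12. n5.lim = 24  [len(A.off) + 22]
13. n11.depth = 12  [terminal]
14. n13.cnt = -7  [terminal]
15. n14.lab = true  [terminal]
16. n12.pre = "ux"  ["ux"]
17. n12.idx = false  [false]
18. n10.acc = false  [h.depth > 12]
19. n10.off = "uxv"  [C.pre ++ "v"]
20. n10.ok = true  [h.depth > 11]
21. n17.mk = -2  [terminal]
22. n16.tag = 24  [24]
23. n16.pre = 1  [g.mk + 3]
24. n16.idx = true  [g.mk > -3]
25. n16.cnt = true  [g.mk > -3]
26. n19.tag = true  [terminal]
27. n18.tag = -9  [-9]
28. n18.pre = 9  [9]
29. n18.idx = false  [not a.tag]
30. n18.cnt = true  [a.tag == true]
31. n15.tag = false  [B₁.tag > -9]
32. n15.live = 26  [B₁.pre + 17]
33. n15.idx = true  [B₁.cnt == true]
34. n15.lim = 19  [B₁.pre + 10]
35. n4.tag = 0  [(if A.acc then S₀.lim else S₁.lim) - 19]
36. n4.pre = 30  [S₀.live * 2 + 10]
37. n4.idx = false  [S₀.live > 10]
38. n4.cnt = true  [S₀.idx == false]
39. n20.tag = true  [terminal]
40. n2.acc = true  [g.mk > 19]
41. n2.off = "wn"  ["wn"]
42. n2.ok = true  [B.pre > 29]
43. n0.tag = true  [g.mk > -1]
44. n0.live = 1  [g.mk + 1]
45. n0.idx = true  [A.ok == true]
46. n0.lim = 21  [g.mk + 21]

true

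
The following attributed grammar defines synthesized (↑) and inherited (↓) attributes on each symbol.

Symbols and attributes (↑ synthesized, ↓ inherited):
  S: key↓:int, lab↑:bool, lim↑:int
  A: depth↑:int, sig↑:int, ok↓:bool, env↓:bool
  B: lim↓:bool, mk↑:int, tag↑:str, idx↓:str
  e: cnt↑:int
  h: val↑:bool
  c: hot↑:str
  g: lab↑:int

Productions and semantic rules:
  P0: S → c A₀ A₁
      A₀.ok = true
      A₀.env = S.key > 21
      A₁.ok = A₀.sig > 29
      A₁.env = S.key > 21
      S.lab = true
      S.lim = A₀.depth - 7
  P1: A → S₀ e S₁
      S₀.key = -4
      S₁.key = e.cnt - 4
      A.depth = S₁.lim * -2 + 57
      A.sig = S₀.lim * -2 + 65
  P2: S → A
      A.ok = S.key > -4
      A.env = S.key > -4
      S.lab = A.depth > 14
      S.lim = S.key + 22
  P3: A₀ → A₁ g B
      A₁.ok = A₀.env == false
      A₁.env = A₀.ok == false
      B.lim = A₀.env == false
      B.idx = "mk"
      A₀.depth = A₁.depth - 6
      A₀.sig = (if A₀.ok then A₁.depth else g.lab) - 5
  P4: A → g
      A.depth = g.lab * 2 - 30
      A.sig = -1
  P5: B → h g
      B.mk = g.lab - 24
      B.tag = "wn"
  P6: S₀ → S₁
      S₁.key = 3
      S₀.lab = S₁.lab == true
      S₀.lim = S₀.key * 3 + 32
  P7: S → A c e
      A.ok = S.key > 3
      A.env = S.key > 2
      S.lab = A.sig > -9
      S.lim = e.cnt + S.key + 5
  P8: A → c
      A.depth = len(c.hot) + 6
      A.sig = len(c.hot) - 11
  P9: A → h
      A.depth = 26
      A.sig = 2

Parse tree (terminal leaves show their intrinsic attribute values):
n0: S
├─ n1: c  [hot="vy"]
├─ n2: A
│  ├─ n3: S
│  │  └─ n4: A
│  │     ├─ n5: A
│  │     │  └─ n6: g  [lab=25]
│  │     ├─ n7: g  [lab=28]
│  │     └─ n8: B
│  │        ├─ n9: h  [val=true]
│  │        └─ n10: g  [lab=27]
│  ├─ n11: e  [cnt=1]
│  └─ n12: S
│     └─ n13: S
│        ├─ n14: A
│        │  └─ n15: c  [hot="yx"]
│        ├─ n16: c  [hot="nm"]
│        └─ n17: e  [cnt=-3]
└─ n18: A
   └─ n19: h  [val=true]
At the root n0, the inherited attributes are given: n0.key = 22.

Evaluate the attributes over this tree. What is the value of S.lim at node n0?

4

1. n0.key = 22  [given at root]
2. n1.hot = "vy"  [terminal]
3. n2.ok = true  [true]
4. n2.env = true  [S.key > 21]
5. n3.key = -4  [-4]
6. n4.ok = false  [S.key > -4]
7. n4.env = false  [S.key > -4]
8. n5.ok = true  [A₀.env == false]
9. n5.env = true  [A₀.ok == false]
10. n6.lab = 25  [terminal]
11. n5.depth = 20  [g.lab * 2 - 30]
12. n5.sig = -1  [-1]
13. n7.lab = 28  [terminal]
14. n8.lim = true  [A₀.env == false]
15. n8.idx = "mk"  ["mk"]
16. n9.val = true  [terminal]
17. n10.lab = 27  [terminal]
18. n8.mk = 3  [g.lab - 24]
19. n8.tag = "wn"  ["wn"]
20. n4.depth = 14  [A₁.depth - 6]
21. n4.sig = 23  [(if A₀.ok then A₁.depth else g.lab) - 5]
22. n3.lab = false  [A.depth > 14]
23. n3.lim = 18  [S.key + 22]
24. n11.cnt = 1  [terminal]
25. n12.key = -3  [e.cnt - 4]
26. n13.key = 3  [3]
27. n14.ok = false  [S.key > 3]
28. n14.env = true  [S.key > 2]
29. n15.hot = "yx"  [terminal]
30. n14.depth = 8  [len(c.hot) + 6]
31. n14.sig = -9  [len(c.hot) - 11]
32. n16.hot = "nm"  [terminal]
33. n17.cnt = -3  [terminal]
34. n13.lab = false  [A.sig > -9]
35. n13.lim = 5  [e.cnt + S.key + 5]
36. n12.lab = false  [S₁.lab == true]
37. n12.lim = 23  [S₀.key * 3 + 32]
38. n2.depth = 11  [S₁.lim * -2 + 57]
39. n2.sig = 29  [S₀.lim * -2 + 65]
40. n18.ok = false  [A₀.sig > 29]
41. n18.env = true  [S.key > 21]
42. n19.val = true  [terminal]
43. n18.depth = 26  [26]
44. n18.sig = 2  [2]
45. n0.lab = true  [true]
46. n0.lim = 4  [A₀.depth - 7]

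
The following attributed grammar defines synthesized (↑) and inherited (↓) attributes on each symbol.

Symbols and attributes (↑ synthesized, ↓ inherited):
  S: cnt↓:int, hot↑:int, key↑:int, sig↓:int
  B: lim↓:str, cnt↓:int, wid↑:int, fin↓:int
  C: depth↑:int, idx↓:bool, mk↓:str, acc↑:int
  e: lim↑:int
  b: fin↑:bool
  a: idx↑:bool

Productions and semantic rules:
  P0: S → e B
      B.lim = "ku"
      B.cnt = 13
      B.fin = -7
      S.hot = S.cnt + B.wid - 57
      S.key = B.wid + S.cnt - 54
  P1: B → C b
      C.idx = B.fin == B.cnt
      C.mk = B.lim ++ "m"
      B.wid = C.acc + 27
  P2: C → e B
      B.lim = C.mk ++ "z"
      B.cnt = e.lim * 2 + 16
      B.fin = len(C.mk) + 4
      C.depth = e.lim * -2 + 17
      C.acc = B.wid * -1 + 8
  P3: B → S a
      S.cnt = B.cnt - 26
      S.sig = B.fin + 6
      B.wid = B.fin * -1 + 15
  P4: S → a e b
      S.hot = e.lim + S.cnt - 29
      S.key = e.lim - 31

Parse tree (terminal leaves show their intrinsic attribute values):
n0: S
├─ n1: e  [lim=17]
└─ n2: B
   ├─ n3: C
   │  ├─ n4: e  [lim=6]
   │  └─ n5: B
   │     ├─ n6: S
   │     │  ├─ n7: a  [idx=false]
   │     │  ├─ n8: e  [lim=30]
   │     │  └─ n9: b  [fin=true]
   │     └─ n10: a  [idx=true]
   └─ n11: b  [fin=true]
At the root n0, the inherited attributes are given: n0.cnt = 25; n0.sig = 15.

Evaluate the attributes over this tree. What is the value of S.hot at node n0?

1. n0.cnt = 25  [given at root]
2. n0.sig = 15  [given at root]
3. n1.lim = 17  [terminal]
4. n2.lim = "ku"  ["ku"]
5. n2.cnt = 13  [13]
6. n2.fin = -7  [-7]
7. n3.idx = false  [B.fin == B.cnt]
8. n3.mk = "kum"  [B.lim ++ "m"]
9. n4.lim = 6  [terminal]
10. n5.lim = "kumz"  [C.mk ++ "z"]
11. n5.cnt = 28  [e.lim * 2 + 16]
12. n5.fin = 7  [len(C.mk) + 4]
13. n6.cnt = 2  [B.cnt - 26]
14. n6.sig = 13  [B.fin + 6]
15. n7.idx = false  [terminal]
16. n8.lim = 30  [terminal]
17. n9.fin = true  [terminal]
18. n6.hot = 3  [e.lim + S.cnt - 29]
19. n6.key = -1  [e.lim - 31]
20. n10.idx = true  [terminal]
21. n5.wid = 8  [B.fin * -1 + 15]
22. n3.depth = 5  [e.lim * -2 + 17]
23. n3.acc = 0  [B.wid * -1 + 8]
24. n11.fin = true  [terminal]
25. n2.wid = 27  [C.acc + 27]
26. n0.hot = -5  [S.cnt + B.wid - 57]
27. n0.key = -2  [B.wid + S.cnt - 54]

-5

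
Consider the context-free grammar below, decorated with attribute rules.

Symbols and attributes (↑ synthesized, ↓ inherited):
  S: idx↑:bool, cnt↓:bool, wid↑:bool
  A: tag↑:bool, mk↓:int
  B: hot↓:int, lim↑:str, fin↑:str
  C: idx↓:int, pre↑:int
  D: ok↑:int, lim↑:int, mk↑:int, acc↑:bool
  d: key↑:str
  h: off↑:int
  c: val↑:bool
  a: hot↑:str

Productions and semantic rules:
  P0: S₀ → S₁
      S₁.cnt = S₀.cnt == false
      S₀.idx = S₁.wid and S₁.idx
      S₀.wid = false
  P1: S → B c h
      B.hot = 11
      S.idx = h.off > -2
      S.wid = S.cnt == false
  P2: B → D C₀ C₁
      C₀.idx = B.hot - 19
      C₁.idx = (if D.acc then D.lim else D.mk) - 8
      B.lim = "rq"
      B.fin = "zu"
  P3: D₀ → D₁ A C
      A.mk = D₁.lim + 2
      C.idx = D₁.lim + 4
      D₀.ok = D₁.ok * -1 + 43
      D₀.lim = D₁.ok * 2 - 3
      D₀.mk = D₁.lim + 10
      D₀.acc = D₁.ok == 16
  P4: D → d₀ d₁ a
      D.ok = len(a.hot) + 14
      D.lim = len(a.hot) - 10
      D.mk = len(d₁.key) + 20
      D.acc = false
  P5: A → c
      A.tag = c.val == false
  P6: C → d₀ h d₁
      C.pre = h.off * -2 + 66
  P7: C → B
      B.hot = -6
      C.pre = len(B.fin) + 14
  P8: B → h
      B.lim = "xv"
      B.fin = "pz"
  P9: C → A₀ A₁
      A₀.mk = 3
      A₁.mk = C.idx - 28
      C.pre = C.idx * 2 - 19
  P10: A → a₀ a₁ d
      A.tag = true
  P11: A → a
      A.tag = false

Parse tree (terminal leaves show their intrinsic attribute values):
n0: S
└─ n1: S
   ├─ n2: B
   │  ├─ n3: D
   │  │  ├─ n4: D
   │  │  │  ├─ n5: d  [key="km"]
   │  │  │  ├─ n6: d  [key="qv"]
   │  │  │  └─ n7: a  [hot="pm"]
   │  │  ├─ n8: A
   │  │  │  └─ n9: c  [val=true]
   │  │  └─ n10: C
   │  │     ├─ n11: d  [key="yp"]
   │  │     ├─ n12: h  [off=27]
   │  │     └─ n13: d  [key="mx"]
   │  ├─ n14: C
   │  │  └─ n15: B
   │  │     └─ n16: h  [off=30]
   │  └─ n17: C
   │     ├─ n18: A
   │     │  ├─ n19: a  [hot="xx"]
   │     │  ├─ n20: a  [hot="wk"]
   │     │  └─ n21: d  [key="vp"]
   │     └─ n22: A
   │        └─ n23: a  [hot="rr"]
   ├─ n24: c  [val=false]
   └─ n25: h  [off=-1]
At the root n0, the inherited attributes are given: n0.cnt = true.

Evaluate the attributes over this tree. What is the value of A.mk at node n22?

1. n0.cnt = true  [given at root]
2. n1.cnt = false  [S₀.cnt == false]
3. n2.hot = 11  [11]
4. n5.key = "km"  [terminal]
5. n6.key = "qv"  [terminal]
6. n7.hot = "pm"  [terminal]
7. n4.ok = 16  [len(a.hot) + 14]
8. n4.lim = -8  [len(a.hot) - 10]
9. n4.mk = 22  [len(d₁.key) + 20]
10. n4.acc = false  [false]
11. n8.mk = -6  [D₁.lim + 2]
12. n9.val = true  [terminal]
13. n8.tag = false  [c.val == false]
14. n10.idx = -4  [D₁.lim + 4]
15. n11.key = "yp"  [terminal]
16. n12.off = 27  [terminal]
17. n13.key = "mx"  [terminal]
18. n10.pre = 12  [h.off * -2 + 66]
19. n3.ok = 27  [D₁.ok * -1 + 43]
20. n3.lim = 29  [D₁.ok * 2 - 3]
21. n3.mk = 2  [D₁.lim + 10]
22. n3.acc = true  [D₁.ok == 16]
23. n14.idx = -8  [B.hot - 19]
24. n15.hot = -6  [-6]
25. n16.off = 30  [terminal]
26. n15.lim = "xv"  ["xv"]
27. n15.fin = "pz"  ["pz"]
28. n14.pre = 16  [len(B.fin) + 14]
29. n17.idx = 21  [(if D.acc then D.lim else D.mk) - 8]
30. n18.mk = 3  [3]
31. n19.hot = "xx"  [terminal]
32. n20.hot = "wk"  [terminal]
33. n21.key = "vp"  [terminal]
34. n18.tag = true  [true]
35. n22.mk = -7  [C.idx - 28]
36. n23.hot = "rr"  [terminal]
37. n22.tag = false  [false]
38. n17.pre = 23  [C.idx * 2 - 19]
39. n2.lim = "rq"  ["rq"]
40. n2.fin = "zu"  ["zu"]
41. n24.val = false  [terminal]
42. n25.off = -1  [terminal]
43. n1.idx = true  [h.off > -2]
44. n1.wid = true  [S.cnt == false]
45. n0.idx = true  [S₁.wid and S₁.idx]
46. n0.wid = false  [false]

-7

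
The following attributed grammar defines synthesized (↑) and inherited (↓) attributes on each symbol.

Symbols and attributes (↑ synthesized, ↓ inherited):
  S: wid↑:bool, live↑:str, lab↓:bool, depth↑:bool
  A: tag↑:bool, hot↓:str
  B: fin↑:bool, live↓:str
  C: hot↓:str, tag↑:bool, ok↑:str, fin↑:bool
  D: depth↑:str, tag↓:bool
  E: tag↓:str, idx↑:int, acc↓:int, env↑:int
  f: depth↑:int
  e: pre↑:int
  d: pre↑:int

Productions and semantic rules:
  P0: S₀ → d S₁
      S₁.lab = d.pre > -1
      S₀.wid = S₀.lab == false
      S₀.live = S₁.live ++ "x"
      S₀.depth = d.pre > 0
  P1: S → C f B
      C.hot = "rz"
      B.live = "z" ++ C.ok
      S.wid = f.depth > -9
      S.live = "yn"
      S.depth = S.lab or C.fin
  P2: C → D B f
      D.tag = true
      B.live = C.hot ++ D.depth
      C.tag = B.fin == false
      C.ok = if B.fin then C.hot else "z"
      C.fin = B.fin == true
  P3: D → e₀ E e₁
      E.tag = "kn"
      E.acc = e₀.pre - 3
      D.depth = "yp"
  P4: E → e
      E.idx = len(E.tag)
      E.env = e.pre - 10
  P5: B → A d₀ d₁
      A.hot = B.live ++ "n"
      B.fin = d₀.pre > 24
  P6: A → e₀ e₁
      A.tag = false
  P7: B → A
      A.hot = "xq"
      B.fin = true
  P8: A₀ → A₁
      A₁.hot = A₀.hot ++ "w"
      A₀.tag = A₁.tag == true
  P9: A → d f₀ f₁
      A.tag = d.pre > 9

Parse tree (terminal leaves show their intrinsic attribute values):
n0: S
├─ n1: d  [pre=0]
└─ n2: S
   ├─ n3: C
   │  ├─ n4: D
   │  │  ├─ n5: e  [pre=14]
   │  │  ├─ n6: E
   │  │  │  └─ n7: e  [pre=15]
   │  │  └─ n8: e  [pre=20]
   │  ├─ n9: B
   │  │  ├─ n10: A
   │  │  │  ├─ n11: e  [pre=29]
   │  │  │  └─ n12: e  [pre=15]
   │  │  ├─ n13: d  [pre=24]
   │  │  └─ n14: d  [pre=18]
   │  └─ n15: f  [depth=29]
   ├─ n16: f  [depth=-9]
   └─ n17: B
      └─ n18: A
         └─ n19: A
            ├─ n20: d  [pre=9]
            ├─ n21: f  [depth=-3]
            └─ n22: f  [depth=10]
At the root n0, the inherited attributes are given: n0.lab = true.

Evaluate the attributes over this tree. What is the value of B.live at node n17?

1. n0.lab = true  [given at root]
2. n1.pre = 0  [terminal]
3. n2.lab = true  [d.pre > -1]
4. n3.hot = "rz"  ["rz"]
5. n4.tag = true  [true]
6. n5.pre = 14  [terminal]
7. n6.tag = "kn"  ["kn"]
8. n6.acc = 11  [e₀.pre - 3]
9. n7.pre = 15  [terminal]
10. n6.idx = 2  [len(E.tag)]
11. n6.env = 5  [e.pre - 10]
12. n8.pre = 20  [terminal]
13. n4.depth = "yp"  ["yp"]
14. n9.live = "rzyp"  [C.hot ++ D.depth]
15. n10.hot = "rzypn"  [B.live ++ "n"]
16. n11.pre = 29  [terminal]
17. n12.pre = 15  [terminal]
18. n10.tag = false  [false]
19. n13.pre = 24  [terminal]
20. n14.pre = 18  [terminal]
21. n9.fin = false  [d₀.pre > 24]
22. n15.depth = 29  [terminal]
23. n3.tag = true  [B.fin == false]
24. n3.ok = "z"  [if B.fin then C.hot else "z"]
25. n3.fin = false  [B.fin == true]
26. n16.depth = -9  [terminal]
27. n17.live = "zz"  ["z" ++ C.ok]
28. n18.hot = "xq"  ["xq"]
29. n19.hot = "xqw"  [A₀.hot ++ "w"]
30. n20.pre = 9  [terminal]
31. n21.depth = -3  [terminal]
32. n22.depth = 10  [terminal]
33. n19.tag = false  [d.pre > 9]
34. n18.tag = false  [A₁.tag == true]
35. n17.fin = true  [true]
36. n2.wid = false  [f.depth > -9]
37. n2.live = "yn"  ["yn"]
38. n2.depth = true  [S.lab or C.fin]
39. n0.wid = false  [S₀.lab == false]
40. n0.live = "ynx"  [S₁.live ++ "x"]
41. n0.depth = false  [d.pre > 0]

"zz"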